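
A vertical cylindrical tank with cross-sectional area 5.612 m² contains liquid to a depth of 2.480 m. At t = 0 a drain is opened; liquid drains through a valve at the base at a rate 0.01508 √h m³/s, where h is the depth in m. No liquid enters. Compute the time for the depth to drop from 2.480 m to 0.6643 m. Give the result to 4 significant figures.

565.5 s

With no inflow, A dh/dt = −0.01508 √h.
This is separable: 2 d(√h)/dt = −0.01508/A, so √h = √h₀ − (0.01508/(2A)) t.
t = 2A(√h₀ − √h)/0.01508 = 2·5.612·(√2.480 − √0.6643)/0.01508
  = 11.2240 × (1.57480 − 0.815046) / 0.01508 = 565.484 s.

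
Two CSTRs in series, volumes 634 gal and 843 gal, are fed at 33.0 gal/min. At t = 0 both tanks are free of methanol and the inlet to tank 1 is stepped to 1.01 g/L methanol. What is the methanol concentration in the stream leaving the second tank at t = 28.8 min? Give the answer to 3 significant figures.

0.375 g/L

Species balance on tank i: dCᵢ/dt = (Cᵢ₋₁ − Cᵢ)/τᵢ with τᵢ = Vᵢ/Q.
τ₁ = 634/33.0 = 19.212 min; τ₂ = 843/33.0 = 25.545 min.
Tank 1: C₁ = C_in(1 − e^(−t/τ₁)). Tank 2 (τ₁ ≠ τ₂): C₂ = C_in[1 − (τ₁ e^(−t/τ₁) − τ₂ e^(−t/τ₂))/(τ₁ − τ₂)].
At t = 28.8: e^(−t/τ₁) = 0.22334, e^(−t/τ₂) = 0.32387.
C₂ = 1.01·[1 − (19.212·0.22334 − 25.545·0.32387)/(-6.3333)] = 1.01·0.37116 = 0.37487 g/L.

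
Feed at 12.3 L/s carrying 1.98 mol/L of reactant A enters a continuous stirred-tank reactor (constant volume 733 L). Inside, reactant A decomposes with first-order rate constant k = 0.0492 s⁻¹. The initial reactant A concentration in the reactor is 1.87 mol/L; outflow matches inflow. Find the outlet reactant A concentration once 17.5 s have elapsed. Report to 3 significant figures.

V dC/dt = Q(C_in − C) − k V C.
dC/dt = (Q/V) C_in − (Q/V + k) C; effective rate a = Q/V + k = 0.016780 + 0.0492 = 0.065980 s⁻¹.
C_ss = Q C_in/(Q + kV) = 0.50356 mol/L; C(t) = C_ss + (C₀ − C_ss) e^(−a t).
C(17.5) = 0.50356 + (1.3664)·e^(−0.065980·17.5) = 0.50356 + (1.3664)·0.31517 = 0.93422 mol/L.

0.934 mol/L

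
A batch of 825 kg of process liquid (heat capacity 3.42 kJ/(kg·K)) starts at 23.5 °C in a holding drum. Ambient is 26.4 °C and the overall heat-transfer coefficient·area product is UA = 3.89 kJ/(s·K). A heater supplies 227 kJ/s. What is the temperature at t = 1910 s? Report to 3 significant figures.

80.4 °C

M c_p dT/dt = −UA(T − T_amb) + Q̇.
dT/dt = (T_ss − T)/τ with T_ss = T_amb + Q̇/UA = 26.4 + 227/3.89 = 84.755 °C, τ = M c_p/UA = 825·3.42/3.89 = 725.32 s.
This is linear first-order; T(t) = T_ss + (T₀ − T_ss) e^(−t/τ).
T(1910) = 84.755 + (-61.255)·0.071840 = 80.354 °C.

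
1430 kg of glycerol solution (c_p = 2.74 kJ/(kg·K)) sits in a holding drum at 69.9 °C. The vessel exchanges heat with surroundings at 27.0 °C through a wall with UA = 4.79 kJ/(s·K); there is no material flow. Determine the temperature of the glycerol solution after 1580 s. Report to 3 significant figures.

M c_p dT/dt = −UA(T − T_amb).
dT/dt = (T_ss − T)/τ with T_ss = T_amb = 27.000 °C, τ = M c_p/UA = 1430·2.74/4.79 = 818.00 s.
T approaches T_ss exponentially: T(t) = T_ss + (T₀ − T_ss) e^(−t/τ).
T(1580) = 27.000 + (42.900)·0.14492 = 33.217 °C.

33.2 °C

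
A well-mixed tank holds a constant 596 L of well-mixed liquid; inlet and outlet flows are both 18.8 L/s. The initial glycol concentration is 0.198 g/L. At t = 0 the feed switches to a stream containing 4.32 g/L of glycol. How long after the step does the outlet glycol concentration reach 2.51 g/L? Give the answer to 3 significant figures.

26.1 s

Transient balance on the dissolved component: V dC/dt = Q(C_in − C), so τ = V/Q = 31.702 s.
C(t) = C_in + (C₀ − C_in) e^(−t/τ). Set C = 2.51 and solve for t:
e^(−t/τ) = (C − C_in)/(C₀ − C_in) = (2.51 − 4.32)/(0.198 − 4.32) = 0.43911
t = −τ ln(…) = 31.702 × 0.82301 = 26.091 s.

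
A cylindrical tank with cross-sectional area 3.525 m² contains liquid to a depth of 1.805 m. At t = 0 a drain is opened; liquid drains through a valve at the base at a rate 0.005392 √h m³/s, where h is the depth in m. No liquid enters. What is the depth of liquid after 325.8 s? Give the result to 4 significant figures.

1.198 m

Mass balance (ρ constant): A dh/dt = −0.005392 √h.
∫ h^(−1/2) dh = −(0.005392/A) ∫ dt, giving 2√h = 2√h₀ − (0.005392/A) t.
√h = √1.805 − 0.005392·325.8/(2·3.525) = 1.34350 − 0.249179 = 1.09432.
h = 1.09432² = 1.19754 m.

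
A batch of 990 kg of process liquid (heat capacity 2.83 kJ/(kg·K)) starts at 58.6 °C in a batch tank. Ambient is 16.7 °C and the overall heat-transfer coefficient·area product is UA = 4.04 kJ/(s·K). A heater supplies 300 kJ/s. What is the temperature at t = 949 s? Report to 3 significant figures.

82.7 °C

M c_p dT/dt = −UA(T − T_amb) + Q̇.
dT/dt = (T_ss − T)/τ with T_ss = T_amb + Q̇/UA = 16.7 + 300/4.04 = 90.957 °C, τ = M c_p/UA = 990·2.83/4.04 = 693.49 s.
Integrating: T(t) = T_ss + (T₀ − T_ss) e^(−t/τ).
T(949) = 90.957 + (-32.357)·0.25450 = 82.722 °C.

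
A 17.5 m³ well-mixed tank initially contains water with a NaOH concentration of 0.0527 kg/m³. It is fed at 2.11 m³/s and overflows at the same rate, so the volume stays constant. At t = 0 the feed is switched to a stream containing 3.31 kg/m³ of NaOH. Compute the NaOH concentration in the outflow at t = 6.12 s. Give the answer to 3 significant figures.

Unsteady species balance (constant V, well mixed): V dC/dt = Q(C_in − C).
So dC/dt = (C_in − C)/τ with τ = V/Q = 17.5/2.11 = 8.2938 s.
C approaches C_in exponentially: C(t) = C_in + (C₀ − C_in) e^(−t/τ).
C(6.12) = 3.31 + (0.0527 − 3.31)·e^(−6.12/8.2938) = 3.31 + (-3.2573)·0.47812 = 1.7526 kg/m³.

1.75 kg/m³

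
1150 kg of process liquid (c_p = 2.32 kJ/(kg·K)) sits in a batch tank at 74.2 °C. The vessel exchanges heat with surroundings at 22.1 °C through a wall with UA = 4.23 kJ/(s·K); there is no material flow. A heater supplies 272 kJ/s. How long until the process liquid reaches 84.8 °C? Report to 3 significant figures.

1280 s

Heat balance on the well-mixed liquid: M c_p dT/dt = −UA(T − T_amb) + Q̇.
τ = M c_p/UA = 630.73 s; T_ss = T_amb + Q̇/UA = 22.1 + 272/4.23 = 86.403 °C.
T(t) = T_ss + (T₀ − T_ss)e^(−t/τ); set T = 84.8:
t = −τ ln[(T − T_ss)/(T₀ − T_ss)] = −630.73 · ln(0.13133) = 1280.4 s.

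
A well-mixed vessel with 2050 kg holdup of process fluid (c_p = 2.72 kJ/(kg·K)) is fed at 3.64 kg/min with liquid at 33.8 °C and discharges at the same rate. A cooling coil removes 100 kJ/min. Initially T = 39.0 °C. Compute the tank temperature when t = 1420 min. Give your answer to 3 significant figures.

24.9 °C

M c_p dT/dt = ṁ c_p (T_in − T) − Q̇.
Rearrange: dT/dt = (T_ss − T)/τ with τ = M/ṁ = 563.19 min and T_ss = T_in − Q̇/(ṁ c_p) = 23.700 °C.
Solution: T(t) = T_ss + (T₀ − T_ss) e^(−t/τ).
T(1420) = 23.700 + (15.300)·e^(−1420/563.19) = 23.700 + (15.300)·0.080350 = 24.929 °C.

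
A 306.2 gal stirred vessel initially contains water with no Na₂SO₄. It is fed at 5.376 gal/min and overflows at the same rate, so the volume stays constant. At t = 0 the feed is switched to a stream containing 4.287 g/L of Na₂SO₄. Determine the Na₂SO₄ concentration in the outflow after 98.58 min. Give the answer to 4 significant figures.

Unsteady species balance (constant V, well mixed): V dC/dt = Q(C_in − C).
Time constant τ = V/Q = 306.2/5.376 = 56.9568 min.
C approaches C_in exponentially: C(t) = C_in + (C₀ − C_in) e^(−t/τ).
C(98.58) = 4.287 + (0 − 4.287)·e^(−98.58/56.9568) = 4.287 + (-4.28700)·0.177145 = 3.52758 g/L.

3.528 g/L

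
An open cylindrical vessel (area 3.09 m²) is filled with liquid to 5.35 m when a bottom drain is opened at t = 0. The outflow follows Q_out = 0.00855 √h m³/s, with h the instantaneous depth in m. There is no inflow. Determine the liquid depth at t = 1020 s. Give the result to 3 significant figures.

With no inflow, A dh/dt = −0.00855 √h.
Separate and integrate: 2(√h − √h₀) = −(0.00855/A) t.
√h = √5.35 − 0.00855·1020/(2·3.09) = 2.3130 − 1.4112 = 0.90184.
h = 0.90184² = 0.81332 m.

0.813 m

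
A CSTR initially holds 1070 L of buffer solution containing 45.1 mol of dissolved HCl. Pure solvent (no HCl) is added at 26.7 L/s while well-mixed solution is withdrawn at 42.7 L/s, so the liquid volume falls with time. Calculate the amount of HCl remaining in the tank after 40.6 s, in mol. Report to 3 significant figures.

3.73 mol

Let m(t) be the amount of HCl. Volume: V(t) = V₀ + (Q_in − Q_out) t = 1070 − 16.000 t; V(40.6) = 420.40 L.
Species balance (pure solvent in): dm/dt = −Q_out · m/V(t).
Separate: dm/m = −Q_out dt/V(t) ⇒ ln(m/m₀) = −(Q_out/(Q_in−Q_out)) ln(V/V₀).
m = m₀ (V₀/V)^(Q_out/(Q_in−Q_out)) = 45.1 × (1070/420.40)^(-2.6687) = 3.7274 mol.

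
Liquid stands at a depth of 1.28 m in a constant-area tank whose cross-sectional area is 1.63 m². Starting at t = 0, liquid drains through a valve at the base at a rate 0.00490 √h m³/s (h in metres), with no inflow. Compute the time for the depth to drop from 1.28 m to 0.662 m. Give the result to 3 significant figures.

With no inflow, A dh/dt = −0.00490 √h.
Separate and integrate: 2(√h − √h₀) = −(0.00490/A) t.
t = 2A(√h₀ − √h)/0.00490 = 2·1.63·(√1.28 − √0.662)/0.00490
  = 3.2600 × (1.1314 − 0.81363) / 0.00490 = 211.39 s.

211 s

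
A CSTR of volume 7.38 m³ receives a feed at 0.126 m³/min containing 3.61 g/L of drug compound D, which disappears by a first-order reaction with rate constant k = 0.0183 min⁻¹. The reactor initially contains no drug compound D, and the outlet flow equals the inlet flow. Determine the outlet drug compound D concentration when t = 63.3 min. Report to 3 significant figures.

1.56 g/L

Species balance: V dC/dt = Q C_in − Q C − k V C.
dC/dt = (Q/V) C_in − (Q/V + k) C; effective rate a = Q/V + k = 0.017073 + 0.0183 = 0.035373 min⁻¹.
C_ss = Q C_in/(Q + kV) = 1.7424 g/L; C(t) = C_ss + (C₀ − C_ss) e^(−a t).
C(63.3) = 1.7424 + (-1.7424)·e^(−0.035373·63.3) = 1.7424 + (-1.7424)·0.10655 = 1.5567 g/L.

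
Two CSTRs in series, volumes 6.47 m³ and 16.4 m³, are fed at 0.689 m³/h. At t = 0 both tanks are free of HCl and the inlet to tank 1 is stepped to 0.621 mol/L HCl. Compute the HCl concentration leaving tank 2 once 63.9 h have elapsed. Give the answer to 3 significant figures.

Time constants: τᵢ = Vᵢ/Q for each well-mixed tank.
τ₁ = 6.47/0.689 = 9.3904 h; τ₂ = 16.4/0.689 = 23.803 h.
Tank 1: C₁ = C_in(1 − e^(−t/τ₁)). Tank 2 (τ₁ ≠ τ₂): C₂ = C_in[1 − (τ₁ e^(−t/τ₁) − τ₂ e^(−t/τ₂))/(τ₁ − τ₂)].
At t = 63.9: e^(−t/τ₁) = 0.0011084, e^(−t/τ₂) = 0.068250.
C₂ = 0.621·[1 − (9.3904·0.0011084 − 23.803·0.068250)/(-14.412)] = 0.621·0.88800 = 0.55145 mol/L.

0.551 mol/L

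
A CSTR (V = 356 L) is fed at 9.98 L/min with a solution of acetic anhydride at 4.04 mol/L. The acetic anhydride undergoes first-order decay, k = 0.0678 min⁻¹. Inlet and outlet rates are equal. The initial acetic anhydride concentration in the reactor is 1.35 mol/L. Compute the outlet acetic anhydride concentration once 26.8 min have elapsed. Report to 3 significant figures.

Accumulation = in − out − consumed: V dC/dt = Q C_in − Q C − k V C.
This is linear with rate a = Q/V + k = 0.095834 min⁻¹.
C_ss = Q C_in/(Q + kV) = 1.1818 mol/L; C(t) = C_ss + (C₀ − C_ss) e^(−a t).
C(26.8) = 1.1818 + (0.16820)·e^(−0.095834·26.8) = 1.1818 + (0.16820)·0.076662 = 1.1947 mol/L.

1.19 mol/L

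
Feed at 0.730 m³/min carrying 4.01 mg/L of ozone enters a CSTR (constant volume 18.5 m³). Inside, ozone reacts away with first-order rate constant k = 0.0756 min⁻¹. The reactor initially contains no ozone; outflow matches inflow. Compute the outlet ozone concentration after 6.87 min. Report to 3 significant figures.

0.751 mg/L

Accumulation = in − out − consumed: V dC/dt = Q C_in − Q C − k V C.
This is linear with rate a = Q/V + k = 0.11506 min⁻¹.
C_ss = Q C_in/(Q + kV) = 1.3752 mg/L; C(t) = C_ss + (C₀ − C_ss) e^(−a t).
C(6.87) = 1.3752 + (-1.3752)·e^(−0.11506·6.87) = 1.3752 + (-1.3752)·0.45364 = 0.75137 mg/L.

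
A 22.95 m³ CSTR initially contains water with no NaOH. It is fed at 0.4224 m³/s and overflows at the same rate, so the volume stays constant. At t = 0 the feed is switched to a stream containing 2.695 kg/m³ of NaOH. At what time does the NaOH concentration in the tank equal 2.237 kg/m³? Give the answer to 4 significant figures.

Species balance: V dC/dt = Q(C_in − C) ⇒ τ = V/Q = 54.3324 s.
C(t) = C_in + (C₀ − C_in) e^(−t/τ). Set C = 2.237 and solve for t:
e^(−t/τ) = (C − C_in)/(C₀ − C_in) = (2.237 − 2.695)/(0 − 2.695) = 0.169944
t = −τ ln(…) = 54.3324 × 1.77228 = 96.2924 s.

96.29 s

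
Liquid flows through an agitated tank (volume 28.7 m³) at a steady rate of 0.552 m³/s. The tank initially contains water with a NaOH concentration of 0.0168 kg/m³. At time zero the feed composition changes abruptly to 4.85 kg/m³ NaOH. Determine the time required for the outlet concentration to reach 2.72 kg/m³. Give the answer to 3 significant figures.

42.6 s

Species balance: V dC/dt = Q(C_in − C) ⇒ τ = V/Q = 51.993 s.
C(t) = C_in + (C₀ − C_in) e^(−t/τ). Set C = 2.72 and solve for t:
e^(−t/τ) = (C − C_in)/(C₀ − C_in) = (2.72 − 4.85)/(0.0168 − 4.85) = 0.44070
t = −τ ln(…) = 51.993 × 0.81939 = 42.602 s.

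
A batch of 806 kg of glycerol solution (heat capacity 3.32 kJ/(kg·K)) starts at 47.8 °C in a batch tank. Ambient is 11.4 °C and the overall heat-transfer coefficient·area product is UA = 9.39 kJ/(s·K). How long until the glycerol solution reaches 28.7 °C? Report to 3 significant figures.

212 s

M c_p dT/dt = −UA(T − T_amb).
τ = M c_p/UA = 284.98 s; T_ss = T_amb = 11.400 °C.
T(t) = T_ss + (T₀ − T_ss)e^(−t/τ); set T = 28.7:
t = −τ ln[(T − T_ss)/(T₀ − T_ss)] = −284.98 · ln(0.47527) = 211.98 s.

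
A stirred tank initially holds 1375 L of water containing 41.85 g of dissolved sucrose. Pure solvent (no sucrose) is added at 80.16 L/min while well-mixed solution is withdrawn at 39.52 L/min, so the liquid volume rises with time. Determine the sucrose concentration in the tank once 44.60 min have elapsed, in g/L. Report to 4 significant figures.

Let m(t) be the amount of sucrose. Volume: V(t) = V₀ + (Q_in − Q_out) t = 1375 + 40.6400 t; V(44.60) = 3187.54 L.
No sucrose enters, so dm/dt = −Q_out · (m/V).
dm/m = −Q_out dt/(V₀ + 40.6400 t); integrating gives ln(m/m₀) = −(Q_out/(Q_in−Q_out)) ln(V/V₀).
m = m₀ (V₀/V)^(Q_out/(Q_in−Q_out)) = 41.85 × (1375/3187.54)^(0.972441) = 18.4759 g.
C = m/V = 18.4759/3187.54 = 0.00579628 g/L.

0.005796 g/L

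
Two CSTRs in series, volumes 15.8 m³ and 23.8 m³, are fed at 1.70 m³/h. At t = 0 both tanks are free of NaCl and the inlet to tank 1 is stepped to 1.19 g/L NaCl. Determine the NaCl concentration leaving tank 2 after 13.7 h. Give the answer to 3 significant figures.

0.398 g/L

Each tank obeys Vᵢ dCᵢ/dt = Q(Cᵢ₋₁ − Cᵢ), so τᵢ = Vᵢ/Q.
τ₁ = 15.8/1.70 = 9.2941 h; τ₂ = 23.8/1.70 = 14.000 h.
Tank 1: C₁ = C_in(1 − e^(−t/τ₁)). Tank 2 (τ₁ ≠ τ₂): C₂ = C_in[1 − (τ₁ e^(−t/τ₁) − τ₂ e^(−t/τ₂))/(τ₁ − τ₂)].
At t = 13.7: e^(−t/τ₁) = 0.22900, e^(−t/τ₂) = 0.37585.
C₂ = 1.19·[1 − (9.2941·0.22900 − 14.000·0.37585)/(-4.7059)] = 1.19·0.33412 = 0.39760 g/L.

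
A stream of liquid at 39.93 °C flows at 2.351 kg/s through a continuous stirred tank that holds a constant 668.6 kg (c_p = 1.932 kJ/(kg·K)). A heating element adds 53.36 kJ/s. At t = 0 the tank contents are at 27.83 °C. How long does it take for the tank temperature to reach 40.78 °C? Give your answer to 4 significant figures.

M c_p dT/dt = ṁ c_p (T_in − T) + Q̇.
τ = M/ṁ = 284.390 s; T_ss = T_in + Q̇/(ṁ c_p) = 51.6778 °C.
T(t) = T_ss + (T₀ − T_ss) e^(−t/τ). Set T = 40.78:
e^(−t/τ) = (40.78 − 51.6778)/(27.83 − 51.6778) = 0.456973
t = −284.390 · ln(0.456973) = 222.715 s.

222.7 s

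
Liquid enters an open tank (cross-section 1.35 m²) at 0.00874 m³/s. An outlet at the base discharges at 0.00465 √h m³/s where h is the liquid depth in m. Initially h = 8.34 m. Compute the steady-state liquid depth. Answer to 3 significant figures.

3.53 m

Level balance: A dh/dt = 0.00874 − 0.00465 √h. Setting dh/dt = 0:
Q_in = 0.00465 √h_ss ⇒ √h_ss = 0.00874/0.00465 = 1.8796.
h_ss = 1.8796² = 3.5328 m. (Since h₀ = 8.34 m > h_ss, the level will fall toward this value.)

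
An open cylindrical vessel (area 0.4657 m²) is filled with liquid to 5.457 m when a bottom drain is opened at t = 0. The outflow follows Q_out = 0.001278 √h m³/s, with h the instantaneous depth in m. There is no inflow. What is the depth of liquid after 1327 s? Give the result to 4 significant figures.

With no inflow, A dh/dt = −0.001278 √h.
∫ h^(−1/2) dh = −(0.001278/A) ∫ dt, giving 2√h = 2√h₀ − (0.001278/A) t.
√h = √5.457 − 0.001278·1327/(2·0.4657) = 2.33602 − 1.82081 = 0.515208.
h = 0.515208² = 0.265440 m.

0.2654 m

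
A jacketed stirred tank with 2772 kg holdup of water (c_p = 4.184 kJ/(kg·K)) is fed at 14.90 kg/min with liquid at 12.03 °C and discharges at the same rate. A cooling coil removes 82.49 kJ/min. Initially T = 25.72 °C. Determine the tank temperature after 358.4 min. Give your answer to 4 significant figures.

Unsteady energy balance on the tank contents: M c_p dT/dt = ṁ c_p (T_in − T) − 82.49.
τ = M/ṁ = 186.040 min; T_ss = T_in − Q̇/(ṁ c_p) = 12.03 − 82.49/(14.90·4.184) = 10.7068 °C.
Integrating: T(t) = T_ss + (T₀ − T_ss) e^(−t/τ).
T(358.4) = 10.7068 + (15.0132)·e^(−358.4/186.040) = 10.7068 + (15.0132)·0.145662 = 12.8937 °C.

12.89 °C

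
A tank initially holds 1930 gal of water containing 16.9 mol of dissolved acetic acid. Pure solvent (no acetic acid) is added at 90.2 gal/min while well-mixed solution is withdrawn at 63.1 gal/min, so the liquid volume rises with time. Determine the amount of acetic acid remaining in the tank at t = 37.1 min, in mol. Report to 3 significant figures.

Total volume: dV/dt = Q_in − Q_out = 27.100 gal/min, so V(t) = 1930 + 27.100 t and V(37.1) = 2935.4 gal.
Solute balance: dm/dt = 0 − Q_out C = −Q_out m/V(t).
dm/m = −Q_out dt/(V₀ + 27.100 t); integrating gives ln(m/m₀) = −(Q_out/(Q_in−Q_out)) ln(V/V₀).
m = m₀ (V₀/V)^(Q_out/(Q_in−Q_out)) = 16.9 × (1930/2935.4)^(2.3284) = 6.3658 mol.

6.37 mol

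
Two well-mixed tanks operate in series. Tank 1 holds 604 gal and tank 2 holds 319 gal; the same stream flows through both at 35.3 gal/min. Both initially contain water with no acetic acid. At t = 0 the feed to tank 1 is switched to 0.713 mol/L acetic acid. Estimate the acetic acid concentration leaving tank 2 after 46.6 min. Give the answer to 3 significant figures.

Each tank obeys Vᵢ dCᵢ/dt = Q(Cᵢ₋₁ − Cᵢ), so τᵢ = Vᵢ/Q.
τ₁ = 604/35.3 = 17.110 min; τ₂ = 319/35.3 = 9.0368 min.
Solving the cascade with C₁(0)=C₂(0)=0 gives C₂(t) = C_in[1 − (τ₁ e^(−t/τ₁) − τ₂ e^(−t/τ₂))/(τ₁ − τ₂)].
At t = 46.6: e^(−t/τ₁) = 0.065646, e^(−t/τ₂) = 0.0057608.
C₂ = 0.713·[1 − (17.110·0.065646 − 9.0368·0.0057608)/(8.0737)] = 0.713·0.86732 = 0.61840 mol/L.

0.618 mol/L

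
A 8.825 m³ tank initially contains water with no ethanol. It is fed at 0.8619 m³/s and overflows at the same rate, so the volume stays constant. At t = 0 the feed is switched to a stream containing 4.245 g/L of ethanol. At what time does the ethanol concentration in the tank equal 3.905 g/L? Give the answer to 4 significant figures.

25.85 s

Accumulation = in − out for the solute gives V dC/dt = Q(C_in − C), so τ = V/Q = 10.2390 s.
C(t) = C_in + (C₀ − C_in) e^(−t/τ). Set C = 3.905 and solve for t:
e^(−t/τ) = (C − C_in)/(C₀ − C_in) = (3.905 − 4.245)/(0 − 4.245) = 0.0800942
t = −τ ln(…) = 10.2390 × 2.52455 = 25.8489 s.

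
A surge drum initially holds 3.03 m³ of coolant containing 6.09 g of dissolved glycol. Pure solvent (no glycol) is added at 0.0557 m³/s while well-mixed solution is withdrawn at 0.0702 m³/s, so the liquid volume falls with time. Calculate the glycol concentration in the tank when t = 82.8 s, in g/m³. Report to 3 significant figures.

0.289 g/m³

Let m(t) be the amount of glycol. Volume: V(t) = V₀ + (Q_in − Q_out) t = 3.03 − 0.014500 t; V(82.8) = 1.8294 m³.
No glycol enters, so dm/dt = −Q_out · (m/V).
Separate: dm/m = −Q_out dt/V(t) ⇒ ln(m/m₀) = −(Q_out/(Q_in−Q_out)) ln(V/V₀).
m = m₀ (V₀/V)^(Q_out/(Q_in−Q_out)) = 6.09 × (3.03/1.8294)^(-4.8414) = 0.52931 g.
C = m/V = 0.52931/1.8294 = 0.28933 g/m³.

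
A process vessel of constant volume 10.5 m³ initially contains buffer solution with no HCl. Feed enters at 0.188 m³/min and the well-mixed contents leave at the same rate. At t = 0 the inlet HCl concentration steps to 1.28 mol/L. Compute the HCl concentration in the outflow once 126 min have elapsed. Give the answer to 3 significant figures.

1.15 mol/L

Unsteady species balance (constant V, well mixed): V dC/dt = Q(C_in − C).
Rewrite as dC/dt + C/τ = C_in/τ, τ = V/Q = 55.851 min.
Integrating: C(t) = C_in + (C₀ − C_in) e^(−t/τ).
C(126) = 1.28 + (0 − 1.28)·e^(−126/55.851) = 1.28 + (-1.2800)·0.10477 = 1.1459 mol/L.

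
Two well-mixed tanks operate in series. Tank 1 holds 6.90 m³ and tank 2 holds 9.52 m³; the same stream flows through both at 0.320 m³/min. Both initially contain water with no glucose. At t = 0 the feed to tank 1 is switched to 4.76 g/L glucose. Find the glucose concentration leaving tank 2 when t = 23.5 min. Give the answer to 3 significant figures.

1.13 g/L

Time constants: τᵢ = Vᵢ/Q for each well-mixed tank.
τ₁ = 6.90/0.320 = 21.562 min; τ₂ = 9.52/0.320 = 29.750 min.
Tank 1: C₁ = C_in(1 − e^(−t/τ₁)). Tank 2 (τ₁ ≠ τ₂): C₂ = C_in[1 − (τ₁ e^(−t/τ₁) − τ₂ e^(−t/τ₂))/(τ₁ − τ₂)].
At t = 23.5: e^(−t/τ₁) = 0.33627, e^(−t/τ₂) = 0.45388.
C₂ = 4.76·[1 − (21.562·0.33627 − 29.750·0.45388)/(-8.1875)] = 4.76·0.23636 = 1.1251 g/L.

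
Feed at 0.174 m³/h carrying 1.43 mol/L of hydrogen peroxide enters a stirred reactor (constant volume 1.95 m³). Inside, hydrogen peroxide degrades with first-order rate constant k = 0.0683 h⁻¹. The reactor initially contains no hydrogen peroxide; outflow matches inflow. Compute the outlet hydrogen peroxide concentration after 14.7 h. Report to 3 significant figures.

V dC/dt = Q(C_in − C) − k V C.
dC/dt = (Q/V) C_in − (Q/V + k) C; effective rate a = Q/V + k = 0.089231 + 0.0683 = 0.15753 h⁻¹.
C_ss = Q C_in/(Q + kV) = 0.81000 mol/L; C(t) = C_ss + (C₀ − C_ss) e^(−a t).
C(14.7) = 0.81000 + (-0.81000)·e^(−0.15753·14.7) = 0.81000 + (-0.81000)·0.098697 = 0.73006 mol/L.

0.730 mol/L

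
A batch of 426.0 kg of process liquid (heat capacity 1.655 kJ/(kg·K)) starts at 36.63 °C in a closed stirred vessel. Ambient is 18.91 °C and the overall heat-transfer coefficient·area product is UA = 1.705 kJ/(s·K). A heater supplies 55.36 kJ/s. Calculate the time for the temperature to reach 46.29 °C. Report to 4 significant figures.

440.0 s

Lumped-capacitance energy balance: M c_p dT/dt = UA(T_amb − T) + Q̇.
τ = M c_p/UA = 413.507 s; T_ss = T_amb + Q̇/UA = 18.91 + 55.36/1.705 = 51.3792 °C.
T(t) = T_ss + (T₀ − T_ss)e^(−t/τ); set T = 46.29:
t = −τ ln[(T − T_ss)/(T₀ − T_ss)] = −413.507 · ln(0.345050) = 440.000 s.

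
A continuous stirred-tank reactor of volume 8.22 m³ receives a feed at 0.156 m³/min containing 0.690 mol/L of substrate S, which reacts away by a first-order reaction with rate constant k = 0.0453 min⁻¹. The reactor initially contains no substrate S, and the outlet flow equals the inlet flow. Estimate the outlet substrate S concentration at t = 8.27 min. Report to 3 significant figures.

0.0840 mol/L

Accumulation = in − out − consumed: V dC/dt = Q C_in − Q C − k V C.
This is linear with rate a = Q/V + k = 0.064278 min⁻¹.
C_ss = Q C_in/(Q + kV) = 0.20372 mol/L; C(t) = C_ss + (C₀ − C_ss) e^(−a t).
C(8.27) = 0.20372 + (-0.20372)·e^(−0.064278·8.27) = 0.20372 + (-0.20372)·0.58768 = 0.084000 mol/L.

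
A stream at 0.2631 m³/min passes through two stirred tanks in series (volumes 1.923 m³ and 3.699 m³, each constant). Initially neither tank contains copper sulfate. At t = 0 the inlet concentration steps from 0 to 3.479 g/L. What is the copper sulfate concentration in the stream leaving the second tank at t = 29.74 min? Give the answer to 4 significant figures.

2.670 g/L

Time constants: τᵢ = Vᵢ/Q for each well-mixed tank.
τ₁ = 1.923/0.2631 = 7.30901 min; τ₂ = 3.699/0.2631 = 14.0593 min.
Solving the cascade with C₁(0)=C₂(0)=0 gives C₂(t) = C_in[1 − (τ₁ e^(−t/τ₁) − τ₂ e^(−t/τ₂))/(τ₁ − τ₂)].
At t = 29.74: e^(−t/τ₁) = 0.0170953, e^(−t/τ₂) = 0.120594.
C₂ = 3.479·[1 − (7.30901·0.0170953 − 14.0593·0.120594)/(-6.75029)] = 3.479·0.767341 = 2.66958 g/L.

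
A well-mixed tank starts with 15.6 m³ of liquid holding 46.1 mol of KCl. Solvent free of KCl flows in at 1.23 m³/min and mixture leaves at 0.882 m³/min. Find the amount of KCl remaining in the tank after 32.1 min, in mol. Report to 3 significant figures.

Let m(t) be the amount of KCl. Volume: V(t) = V₀ + (Q_in − Q_out) t = 15.6 + 0.34800 t; V(32.1) = 26.771 m³.
Species balance (pure solvent in): dm/dt = −Q_out · m/V(t).
Separate: dm/m = −Q_out dt/V(t) ⇒ ln(m/m₀) = −(Q_out/(Q_in−Q_out)) ln(V/V₀).
m = m₀ (V₀/V)^(Q_out/(Q_in−Q_out)) = 46.1 × (15.6/26.771)^(2.5345) = 11.729 mol.

11.7 mol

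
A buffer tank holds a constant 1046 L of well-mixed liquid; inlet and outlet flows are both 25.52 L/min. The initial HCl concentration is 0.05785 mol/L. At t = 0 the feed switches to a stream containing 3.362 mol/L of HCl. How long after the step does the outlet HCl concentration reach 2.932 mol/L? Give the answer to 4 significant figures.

83.58 min

Species balance on the tank: V dC/dt = Q(C_in − C), so τ = V/Q = 40.9875 min.
C(t) = C_in + (C₀ − C_in) e^(−t/τ). Set C = 2.932 and solve for t:
e^(−t/τ) = (C − C_in)/(C₀ − C_in) = (2.932 − 3.362)/(0.05785 − 3.362) = 0.130139
t = −τ ln(…) = 40.9875 × 2.03915 = 83.5796 min.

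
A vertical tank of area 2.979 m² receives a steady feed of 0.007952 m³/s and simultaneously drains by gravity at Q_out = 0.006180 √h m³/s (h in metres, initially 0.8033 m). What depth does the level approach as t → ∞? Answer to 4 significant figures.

1.656 m

Level balance: A dh/dt = 0.007952 − 0.006180 √h. Setting dh/dt = 0:
Q_in = 0.006180 √h_ss ⇒ √h_ss = 0.007952/0.006180 = 1.28673.
h_ss = 1.28673² = 1.65568 m. (Since h₀ = 0.8033 m < h_ss, the level will rise toward this value.)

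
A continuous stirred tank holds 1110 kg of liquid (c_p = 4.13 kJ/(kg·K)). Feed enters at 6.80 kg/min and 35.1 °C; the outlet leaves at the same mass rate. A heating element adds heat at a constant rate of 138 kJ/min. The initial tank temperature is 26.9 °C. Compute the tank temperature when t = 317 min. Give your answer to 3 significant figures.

Energy balance: M c_p dT/dt = ṁ c_p (T_in − T) + 138.
τ = M/ṁ = 163.24 min; T_ss = T_in + Q̇/(ṁ c_p) = 35.1 + 138/(6.80·4.13) = 40.014 °C.
Integrating: T(t) = T_ss + (T₀ − T_ss) e^(−t/τ).
T(317) = 40.014 + (-13.114)·e^(−317/163.24) = 40.014 + (-13.114)·0.14342 = 38.133 °C.

38.1 °C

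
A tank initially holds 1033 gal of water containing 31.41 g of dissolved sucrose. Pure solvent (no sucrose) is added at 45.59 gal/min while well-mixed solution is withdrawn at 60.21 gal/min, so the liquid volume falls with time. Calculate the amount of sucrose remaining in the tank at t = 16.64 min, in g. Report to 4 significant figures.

Total volume: dV/dt = Q_in − Q_out = -14.6200 gal/min, so V(t) = 1033 − 14.6200 t and V(16.64) = 789.723 gal.
Solute balance: dm/dt = 0 − Q_out C = −Q_out m/V(t).
Separate: dm/m = −Q_out dt/V(t) ⇒ ln(m/m₀) = −(Q_out/(Q_in−Q_out)) ln(V/V₀).
m = m₀ (V₀/V)^(Q_out/(Q_in−Q_out)) = 31.41 × (1033/789.723)^(-4.11833) = 10.3936 g.

10.39 g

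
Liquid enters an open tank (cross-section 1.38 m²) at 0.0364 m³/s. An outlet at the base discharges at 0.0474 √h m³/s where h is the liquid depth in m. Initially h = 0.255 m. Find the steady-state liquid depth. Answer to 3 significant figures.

0.590 m

Level balance: A dh/dt = 0.0364 − 0.0474 √h. Setting dh/dt = 0:
Q_in = 0.0474 √h_ss ⇒ √h_ss = 0.0364/0.0474 = 0.76793.
h_ss = 0.76793² = 0.58972 m. (Since h₀ = 0.255 m < h_ss, the level will rise toward this value.)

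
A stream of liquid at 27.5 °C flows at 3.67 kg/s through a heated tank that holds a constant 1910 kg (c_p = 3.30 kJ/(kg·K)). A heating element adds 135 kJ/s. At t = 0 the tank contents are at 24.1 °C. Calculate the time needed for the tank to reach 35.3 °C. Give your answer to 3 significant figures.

765 s

M c_p dT/dt = ṁ c_p (T_in − T) + Q̇.
τ = M/ṁ = 520.44 s; T_ss = T_in + Q̇/(ṁ c_p) = 38.647 °C.
T(t) = T_ss + (T₀ − T_ss) e^(−t/τ). Set T = 35.3:
e^(−t/τ) = (35.3 − 38.647)/(24.1 − 38.647) = 0.23008
t = −520.44 · ln(0.23008) = 764.70 s.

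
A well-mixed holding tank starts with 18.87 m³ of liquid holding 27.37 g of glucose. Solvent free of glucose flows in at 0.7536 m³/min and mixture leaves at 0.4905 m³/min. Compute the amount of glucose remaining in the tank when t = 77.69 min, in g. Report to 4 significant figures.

6.967 g

Let m(t) be the amount of glucose. Volume: V(t) = V₀ + (Q_in − Q_out) t = 18.87 + 0.263100 t; V(77.69) = 39.3102 m³.
No glucose enters, so dm/dt = −Q_out · (m/V).
Separate: dm/m = −Q_out dt/V(t) ⇒ ln(m/m₀) = −(Q_out/(Q_in−Q_out)) ln(V/V₀).
m = m₀ (V₀/V)^(Q_out/(Q_in−Q_out)) = 27.37 × (18.87/39.3102)^(1.86431) = 6.96717 g.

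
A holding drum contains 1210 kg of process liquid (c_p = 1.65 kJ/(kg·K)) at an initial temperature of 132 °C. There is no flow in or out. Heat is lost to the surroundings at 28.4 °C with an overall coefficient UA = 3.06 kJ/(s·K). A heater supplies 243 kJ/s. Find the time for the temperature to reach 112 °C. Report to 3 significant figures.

1140 s

Lumped-capacitance energy balance: M c_p dT/dt = UA(T_amb − T) + Q̇.
τ = M c_p/UA = 652.45 s; T_ss = T_amb + Q̇/UA = 28.4 + 243/3.06 = 107.81 °C.
T(t) = T_ss + (T₀ − T_ss)e^(−t/τ); set T = 112:
t = −τ ln[(T − T_ss)/(T₀ − T_ss)] = −652.45 · ln(0.17315) = 1144.1 s.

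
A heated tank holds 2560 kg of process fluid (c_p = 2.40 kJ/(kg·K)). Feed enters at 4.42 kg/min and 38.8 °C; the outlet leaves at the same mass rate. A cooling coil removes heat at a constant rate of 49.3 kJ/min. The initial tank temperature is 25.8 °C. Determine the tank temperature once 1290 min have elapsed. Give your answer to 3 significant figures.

33.3 °C

M c_p dT/dt = ṁ c_p (T_in − T) − Q̇.
Rearrange: dT/dt = (T_ss − T)/τ with τ = M/ṁ = 579.19 min and T_ss = T_in − Q̇/(ṁ c_p) = 34.153 °C.
Solution: T(t) = T_ss + (T₀ − T_ss) e^(−t/τ).
T(1290) = 34.153 + (-8.3526)·e^(−1290/579.19) = 34.153 + (-8.3526)·0.10782 = 33.252 °C.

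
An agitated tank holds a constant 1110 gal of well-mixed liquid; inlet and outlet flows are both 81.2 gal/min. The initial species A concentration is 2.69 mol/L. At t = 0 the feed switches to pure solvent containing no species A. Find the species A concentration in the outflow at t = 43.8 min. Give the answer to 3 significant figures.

Accumulation = in − out for the solute gives V dC/dt = Q(C_in − C).
Time constant τ = V/Q = 1110/81.2 = 13.670 min.
Solution: C(t) = C_in + (C₀ − C_in) e^(−t/τ).
C(43.8) = 0 + (2.69 − 0)·e^(−43.8/13.670) = 0 + (2.6900)·0.040595 = 0.10920 mol/L.

0.109 mol/L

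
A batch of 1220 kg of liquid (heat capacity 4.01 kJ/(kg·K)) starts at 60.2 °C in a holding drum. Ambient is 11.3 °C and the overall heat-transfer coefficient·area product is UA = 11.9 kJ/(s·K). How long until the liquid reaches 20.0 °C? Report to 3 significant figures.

710 s

M c_p dT/dt = −UA(T − T_amb).
τ = M c_p/UA = 411.11 s; T_ss = T_amb = 11.300 °C.
T(t) = T_ss + (T₀ − T_ss)e^(−t/τ); set T = 20.0:
t = −τ ln[(T − T_ss)/(T₀ − T_ss)] = −411.11 · ln(0.17791) = 709.76 s.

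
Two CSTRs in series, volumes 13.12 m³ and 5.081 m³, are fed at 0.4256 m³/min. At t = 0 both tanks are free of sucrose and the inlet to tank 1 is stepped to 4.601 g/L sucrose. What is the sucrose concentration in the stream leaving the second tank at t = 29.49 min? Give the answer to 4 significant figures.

Time constants: τᵢ = Vᵢ/Q for each well-mixed tank.
τ₁ = 13.12/0.4256 = 30.8271 min; τ₂ = 5.081/0.4256 = 11.9384 min.
Tank 1: C₁ = C_in(1 − e^(−t/τ₁)). Tank 2 (τ₁ ≠ τ₂): C₂ = C_in[1 − (τ₁ e^(−t/τ₁) − τ₂ e^(−t/τ₂))/(τ₁ − τ₂)].
At t = 29.49: e^(−t/τ₁) = 0.384187, e^(−t/τ₂) = 0.0845703.
C₂ = 4.601·[1 − (30.8271·0.384187 − 11.9384·0.0845703)/(18.8886)] = 4.601·0.426443 = 1.96206 g/L.

1.962 g/L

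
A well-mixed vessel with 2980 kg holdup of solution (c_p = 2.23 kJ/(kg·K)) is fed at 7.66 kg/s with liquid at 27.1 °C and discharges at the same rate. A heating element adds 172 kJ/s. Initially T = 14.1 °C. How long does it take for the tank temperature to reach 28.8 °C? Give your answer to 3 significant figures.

394 s

Unsteady energy balance on the tank contents: M c_p dT/dt = ṁ c_p (T_in − T) + 172.
τ = M/ṁ = 389.03 s; T_ss = T_in + Q̇/(ṁ c_p) = 37.169 °C.
T(t) = T_ss + (T₀ − T_ss) e^(−t/τ). Set T = 28.8:
e^(−t/τ) = (28.8 − 37.169)/(14.1 − 37.169) = 0.36279
t = −389.03 · ln(0.36279) = 394.46 s.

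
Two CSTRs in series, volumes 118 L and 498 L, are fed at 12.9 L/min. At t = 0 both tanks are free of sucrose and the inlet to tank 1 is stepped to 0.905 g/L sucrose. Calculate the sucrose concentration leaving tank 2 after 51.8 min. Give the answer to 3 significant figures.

0.596 g/L

Time constants: τᵢ = Vᵢ/Q for each well-mixed tank.
τ₁ = 118/12.9 = 9.1473 min; τ₂ = 498/12.9 = 38.605 min.
Tank 1: C₁ = C_in(1 − e^(−t/τ₁)). Tank 2 (τ₁ ≠ τ₂): C₂ = C_in[1 − (τ₁ e^(−t/τ₁) − τ₂ e^(−t/τ₂))/(τ₁ − τ₂)].
At t = 51.8: e^(−t/τ₁) = 0.0034725, e^(−t/τ₂) = 0.26137.
C₂ = 0.905·[1 − (9.1473·0.0034725 − 38.605·0.26137)/(-29.457)] = 0.905·0.65854 = 0.59598 g/L.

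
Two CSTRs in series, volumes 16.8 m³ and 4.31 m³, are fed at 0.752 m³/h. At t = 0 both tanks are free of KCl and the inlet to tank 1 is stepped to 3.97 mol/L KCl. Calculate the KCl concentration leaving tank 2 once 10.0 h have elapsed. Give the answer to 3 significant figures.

0.796 mol/L

Each tank obeys Vᵢ dCᵢ/dt = Q(Cᵢ₋₁ − Cᵢ), so τᵢ = Vᵢ/Q.
τ₁ = 16.8/0.752 = 22.340 h; τ₂ = 4.31/0.752 = 5.7314 h.
Solving the cascade with C₁(0)=C₂(0)=0 gives C₂(t) = C_in[1 − (τ₁ e^(−t/τ₁) − τ₂ e^(−t/τ₂))/(τ₁ − τ₂)].
At t = 10.0: e^(−t/τ₁) = 0.63915, e^(−t/τ₂) = 0.17468.
C₂ = 3.97·[1 − (22.340·0.63915 − 5.7314·0.17468)/(16.609)] = 3.97·0.20058 = 0.79629 mol/L.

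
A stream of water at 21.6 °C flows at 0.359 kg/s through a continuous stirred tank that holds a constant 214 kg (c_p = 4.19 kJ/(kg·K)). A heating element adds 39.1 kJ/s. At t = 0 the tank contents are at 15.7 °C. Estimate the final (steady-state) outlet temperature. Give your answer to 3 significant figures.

First-law balance (no shaft work): M c_p dT/dt = ṁ c_p (T_in − T) + 39.1.
At steady state dT/dt = 0 ⇒ T_ss = T_in + Q̇/(ṁ c_p) = 21.6 + 39.1/(0.359·4.19) = 47.594 °C.

47.6 °C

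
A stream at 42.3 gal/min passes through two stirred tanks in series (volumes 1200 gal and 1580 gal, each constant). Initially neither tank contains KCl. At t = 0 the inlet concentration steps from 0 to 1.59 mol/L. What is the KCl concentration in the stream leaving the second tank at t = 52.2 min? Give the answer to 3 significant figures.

0.753 mol/L

Species balance on tank i: dCᵢ/dt = (Cᵢ₋₁ − Cᵢ)/τᵢ with τᵢ = Vᵢ/Q.
τ₁ = 1200/42.3 = 28.369 min; τ₂ = 1580/42.3 = 37.352 min.
Tank 1: C₁ = C_in(1 − e^(−t/τ₁)). Tank 2 (τ₁ ≠ τ₂): C₂ = C_in[1 − (τ₁ e^(−t/τ₁) − τ₂ e^(−t/τ₂))/(τ₁ − τ₂)].
At t = 52.2: e^(−t/τ₁) = 0.15881, e^(−t/τ₂) = 0.24721.
C₂ = 1.59·[1 − (28.369·0.15881 − 37.352·0.24721)/(-8.9835)] = 1.59·0.47362 = 0.75305 mol/L.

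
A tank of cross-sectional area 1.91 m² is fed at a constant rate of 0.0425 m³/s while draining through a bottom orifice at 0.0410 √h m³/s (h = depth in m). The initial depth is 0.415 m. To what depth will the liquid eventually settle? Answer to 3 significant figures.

Level balance: A dh/dt = 0.0425 − 0.0410 √h. Setting dh/dt = 0:
Q_in = 0.0410 √h_ss ⇒ √h_ss = 0.0425/0.0410 = 1.0366.
h_ss = 1.0366² = 1.0745 m. (Since h₀ = 0.415 m < h_ss, the level will rise toward this value.)

1.07 m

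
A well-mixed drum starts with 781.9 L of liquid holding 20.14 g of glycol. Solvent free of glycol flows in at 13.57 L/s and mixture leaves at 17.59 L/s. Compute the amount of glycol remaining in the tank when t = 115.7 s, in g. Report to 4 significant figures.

0.3865 g

Total volume: dV/dt = Q_in − Q_out = -4.02000 L/s, so V(t) = 781.9 − 4.02000 t and V(115.7) = 316.786 L.
No glycol enters, so dm/dt = −Q_out · (m/V).
Separate: dm/m = −Q_out dt/V(t) ⇒ ln(m/m₀) = −(Q_out/(Q_in−Q_out)) ln(V/V₀).
m = m₀ (V₀/V)^(Q_out/(Q_in−Q_out)) = 20.14 × (781.9/316.786)^(-4.37562) = 0.386483 g.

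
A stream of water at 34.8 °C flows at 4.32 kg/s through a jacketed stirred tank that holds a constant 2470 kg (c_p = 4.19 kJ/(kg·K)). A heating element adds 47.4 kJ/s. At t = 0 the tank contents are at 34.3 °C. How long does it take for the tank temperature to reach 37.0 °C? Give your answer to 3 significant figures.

1150 s

M c_p dT/dt = ṁ c_p (T_in − T) + Q̇.
τ = M/ṁ = 571.76 s; T_ss = T_in + Q̇/(ṁ c_p) = 37.419 °C.
T(t) = T_ss + (T₀ − T_ss) e^(−t/τ). Set T = 37.0:
e^(−t/τ) = (37.0 − 37.419)/(34.3 − 37.419) = 0.13425
t = −571.76 · ln(0.13425) = 1148.1 s.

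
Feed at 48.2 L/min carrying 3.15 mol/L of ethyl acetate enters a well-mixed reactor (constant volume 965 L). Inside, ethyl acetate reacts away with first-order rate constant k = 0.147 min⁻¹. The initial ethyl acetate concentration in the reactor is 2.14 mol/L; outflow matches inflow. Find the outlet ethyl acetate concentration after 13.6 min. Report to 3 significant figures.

0.891 mol/L

V dC/dt = Q(C_in − C) − k V C.
dC/dt = (Q/V) C_in − (Q/V + k) C; effective rate a = Q/V + k = 0.049948 + 0.147 = 0.19695 min⁻¹.
C_ss = Q C_in/(Q + kV) = 0.79887 mol/L; C(t) = C_ss + (C₀ − C_ss) e^(−a t).
C(13.6) = 0.79887 + (1.3411)·e^(−0.19695·13.6) = 0.79887 + (1.3411)·0.068666 = 0.89096 mol/L.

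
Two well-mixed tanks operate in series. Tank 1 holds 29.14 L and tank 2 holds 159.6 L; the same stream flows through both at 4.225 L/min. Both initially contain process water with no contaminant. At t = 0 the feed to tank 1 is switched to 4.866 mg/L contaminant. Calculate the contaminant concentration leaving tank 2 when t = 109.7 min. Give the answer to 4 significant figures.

4.540 mg/L

Species balance on tank i: dCᵢ/dt = (Cᵢ₋₁ − Cᵢ)/τᵢ with τᵢ = Vᵢ/Q.
τ₁ = 29.14/4.225 = 6.89704 min; τ₂ = 159.6/4.225 = 37.7751 min.
Solving the cascade with C₁(0)=C₂(0)=0 gives C₂(t) = C_in[1 − (τ₁ e^(−t/τ₁) − τ₂ e^(−t/τ₂))/(τ₁ − τ₂)].
At t = 109.7: e^(−t/τ₁) = 1.23704e-07, e^(−t/τ₂) = 0.0548022.
C₂ = 4.866·[1 − (6.89704·1.23704e-07 − 37.7751·0.0548022)/(-30.8781)] = 4.866·0.932957 = 4.53977 mg/L.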